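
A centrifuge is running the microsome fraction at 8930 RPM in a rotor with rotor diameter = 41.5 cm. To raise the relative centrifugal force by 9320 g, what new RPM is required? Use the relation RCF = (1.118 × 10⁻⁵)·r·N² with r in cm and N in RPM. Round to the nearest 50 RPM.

10950 RPM

r = 41.5 / 2 = 20.75 cm
Current RCF = 1.118 × 10⁻⁵ × 20.75 × (8930)² = 1.118 × 10⁻⁵ × 20.75 × 79,744,900 ≈ 18,499.6 × g
Target RCF = 18,499.6 + 9,320 = 27,819.6 × g
N² = 27,819.6 / (23.1985 × 10⁻⁵) = 119,919,822
N ≈ √119,919,822 ≈ 10,950.8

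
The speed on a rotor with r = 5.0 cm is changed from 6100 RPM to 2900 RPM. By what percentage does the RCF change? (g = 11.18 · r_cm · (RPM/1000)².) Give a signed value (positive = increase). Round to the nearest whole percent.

-77%

RCF ∝ N², so the ratio is (2900/6100)² = (0.475410)² = 0.2260.
Change = 0.2260 − 1 = -0.7740 → -77.4%.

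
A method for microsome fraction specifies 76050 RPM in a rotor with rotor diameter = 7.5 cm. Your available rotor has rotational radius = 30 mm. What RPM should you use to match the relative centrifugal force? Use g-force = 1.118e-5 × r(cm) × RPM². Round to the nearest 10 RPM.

Original rotor: r = 7.5 / 2 = 3.75 cm
RCF_original = 1.118 × 10⁻⁵ × 3.75 × (76050)² = 1.118 × 10⁻⁵ × 3.75 × 5,783,602,500 ≈ 242,477.5 × g
Your rotor: r = 30 mm = 3.0 cm
242,477.5 = 1.118 × 10⁻⁵ × 3 × N²
N² = 242,477.5 / (3.354 × 10⁻⁵) = 7,229,502,087
N ≈ √7,229,502,087 ≈ 85,026.5

≈ 85030 RPM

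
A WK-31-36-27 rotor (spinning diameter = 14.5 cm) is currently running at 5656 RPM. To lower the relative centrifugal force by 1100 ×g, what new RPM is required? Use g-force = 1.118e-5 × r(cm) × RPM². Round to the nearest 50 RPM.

≈ 4300 RPM

r = 14.5 / 2 = 7.25 cm
Current RCF = 1.118 × 10⁻⁵ × 7.25 × (5656)² = 1.118 × 10⁻⁵ × 7.25 × 31,990,336 ≈ 2,593 × g
Target RCF = 2,593 − 1,100 = 1,493 × g
N² = 1,493 / (8.1055 × 10⁻⁵) = 18,419,592
N ≈ √18,419,592 ≈ 4,291.8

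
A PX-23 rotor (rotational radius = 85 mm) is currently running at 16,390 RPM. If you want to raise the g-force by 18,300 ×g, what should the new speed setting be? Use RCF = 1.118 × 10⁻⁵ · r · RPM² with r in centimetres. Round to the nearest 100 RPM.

N₂ ≈ 21500 RPM

r = 85 mm = 8.5 cm
Current RCF = 1.118 × 10⁻⁵ × 8.5 × (16390)² = 1.118 × 10⁻⁵ × 8.5 × 268,632,100 ≈ 25,528.1 × g
Target RCF = 25,528.1 + 18,300 = 43,828.1 × g
N² = 43,828.1 / (9.503 × 10⁻⁵) = 461,202,778
N ≈ √461,202,778 ≈ 21,475.6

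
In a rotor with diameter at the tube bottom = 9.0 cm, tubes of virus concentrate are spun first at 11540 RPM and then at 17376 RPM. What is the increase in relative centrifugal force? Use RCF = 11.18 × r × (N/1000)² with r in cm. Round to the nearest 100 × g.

r = 9.0 / 2 = 4.5 cm
RCF₁ = 11.18 × 4.5 × (11.54)² = 11.18 × 4.5 × 133.1716 ≈ 6,699.9 × g
RCF₂ = 11.18 × 4.5 × (17.376)² = 11.18 × 4.5 × 301.925376 ≈ 15,189.9 × g
Increase = 15,189.9 − 6,699.9 = 8,490

8500 x g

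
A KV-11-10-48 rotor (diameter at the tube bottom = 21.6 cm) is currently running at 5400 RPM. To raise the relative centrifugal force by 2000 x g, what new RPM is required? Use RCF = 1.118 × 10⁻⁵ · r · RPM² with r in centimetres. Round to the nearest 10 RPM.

6760 RPM

r = 21.6 / 2 = 10.8 cm
Current RCF = 1.118 × 10⁻⁵ × 10.8 × (5400)² = 1.118 × 10⁻⁵ × 10.8 × 29,160,000 ≈ 3,520.9 × g
Target RCF = 3,520.9 + 2,000 = 5,520.9 × g
N² = 5,520.9 / (12.0744 × 10⁻⁵) = 45,724,011
N ≈ √45,724,011 ≈ 6,762.0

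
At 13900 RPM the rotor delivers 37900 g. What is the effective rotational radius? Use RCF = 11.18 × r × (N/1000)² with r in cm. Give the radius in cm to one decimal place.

37900 = 11.18 × r × (13.9)²
r = 37900 / (11.18 × 193.21) = 37900 / 2160.088 ≈ 17.546 cm

≈ 17.5 cm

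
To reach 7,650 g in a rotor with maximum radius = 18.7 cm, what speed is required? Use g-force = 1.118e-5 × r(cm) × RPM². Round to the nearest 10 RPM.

≈ 6050 RPM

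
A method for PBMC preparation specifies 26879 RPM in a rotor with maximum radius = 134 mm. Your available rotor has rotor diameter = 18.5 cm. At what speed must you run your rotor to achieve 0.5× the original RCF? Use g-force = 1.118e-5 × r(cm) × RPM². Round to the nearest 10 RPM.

Original rotor: r = 134 mm = 13.4 cm
RCF_original = 1.118 × 10⁻⁵ × 13.4 × (26879)² = 1.118 × 10⁻⁵ × 13.4 × 722,480,641 ≈ 108,236.3 × g
Target RCF = 0.5 × 108,236.3 ≈ 54,118.2 × g
Your rotor: r = 18.5 / 2 = 9.25 cm
54,118.2 = 1.118 × 10⁻⁵ × 9.25 × N²
N² = 54,118.2 / (10.3415 × 10⁻⁵) = 523,310,932
N ≈ √523,310,932 ≈ 22,876.0

≈ 22880 RPM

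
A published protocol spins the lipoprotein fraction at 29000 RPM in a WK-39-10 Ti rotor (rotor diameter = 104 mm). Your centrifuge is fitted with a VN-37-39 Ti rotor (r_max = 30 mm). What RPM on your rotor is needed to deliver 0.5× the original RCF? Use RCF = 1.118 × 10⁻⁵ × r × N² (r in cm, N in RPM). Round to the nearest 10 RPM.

Original rotor: r = 104 mm / 2 = 52 mm = 5.2 cm
RCF_original = 1.118 × 10⁻⁵ × 5.2 × (29000)² = 1.118 × 10⁻⁵ × 5.2 × 841,000,000 ≈ 48,892.4 × g
Target RCF = 0.5 × 48,892.4 ≈ 24,446.2 × g
Your rotor: r = 30 mm = 3.0 cm
24,446.2 = 1.118 × 10⁻⁵ × 3 × N²
N² = 24,446.2 / (3.354 × 10⁻⁵) = 728,867,024
N ≈ √728,867,024 ≈ 26,997.5

≈ 27000 RPM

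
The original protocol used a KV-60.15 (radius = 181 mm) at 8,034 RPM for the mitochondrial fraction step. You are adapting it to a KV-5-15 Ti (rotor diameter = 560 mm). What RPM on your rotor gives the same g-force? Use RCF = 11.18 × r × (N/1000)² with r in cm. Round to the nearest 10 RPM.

≈ 6460 RPM

Original rotor: r = 181 mm = 18.1 cm
RCF = 11.18 × r × (N/1000)²
RCF_original = 11.18 × 18.1 × (8.034)² = 11.18 × 18.1 × 64.545156 ≈ 13,061.2 × g
Your rotor: r = 560 mm / 2 = 280 mm = 28 cm
13,061.2 = 11.18 × 28 × (N/1000)²
(N/1000)² = 13,061.2 / 313.04 = 41.72374
N = 1000 × √41.72374 ≈ 6,459.4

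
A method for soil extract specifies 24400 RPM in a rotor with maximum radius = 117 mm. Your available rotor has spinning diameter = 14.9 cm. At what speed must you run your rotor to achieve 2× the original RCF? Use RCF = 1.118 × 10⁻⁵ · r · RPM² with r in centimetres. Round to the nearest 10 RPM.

43240 RPM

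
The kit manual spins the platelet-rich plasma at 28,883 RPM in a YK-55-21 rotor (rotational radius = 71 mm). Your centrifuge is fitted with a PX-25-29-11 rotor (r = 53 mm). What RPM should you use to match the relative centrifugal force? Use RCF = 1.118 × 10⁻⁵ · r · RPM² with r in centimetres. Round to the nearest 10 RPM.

Original rotor: r = 71 mm = 7.1 cm
RCF_original = 1.118 × 10⁻⁵ × 7.1 × (28883)² = 1.118 × 10⁻⁵ × 7.1 × 834,227,689 ≈ 66,219.3 × g
Your rotor: r = 53 mm = 5.3 cm
66,219.3 = 1.118 × 10⁻⁵ × 5.3 × N²
N² = 66,219.3 / (5.9254 × 10⁻⁵) = 1,117,549,870
N ≈ √1,117,549,870 ≈ 33,429.8

≈ 33430 RPM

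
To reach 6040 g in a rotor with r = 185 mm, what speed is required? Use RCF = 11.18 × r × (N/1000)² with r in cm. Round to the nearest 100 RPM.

r = 185 mm = 18.5 cm
6,040 = 11.18 × 18.5 × (N/1000)²
(N/1000)² = 6,040 / 206.83 = 29.20273
N = 1000 × √29.20273 ≈ 5,404.0

N ≈ 5400 RPM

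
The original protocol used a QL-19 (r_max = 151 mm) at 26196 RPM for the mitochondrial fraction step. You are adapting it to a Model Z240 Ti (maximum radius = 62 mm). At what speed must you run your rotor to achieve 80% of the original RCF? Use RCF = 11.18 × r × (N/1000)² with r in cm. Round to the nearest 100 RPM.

Original rotor: r = 151 mm = 15.1 cm
RCF = 11.18 × r × (N/1000)²
RCF_original = 11.18 × 15.1 × (26.196)² = 11.18 × 15.1 × 686.230416 ≈ 115,848 × g
Target RCF = 0.8 × 115,848 ≈ 92,678.4 × g
Your rotor: r = 62 mm = 6.2 cm
92,678.4 = 11.18 × 6.2 × (N/1000)²
(N/1000)² = 92,678.4 / 69.316 = 1337.042
N = 1000 × √1337.042 ≈ 36,565.6

≈ 36600 RPM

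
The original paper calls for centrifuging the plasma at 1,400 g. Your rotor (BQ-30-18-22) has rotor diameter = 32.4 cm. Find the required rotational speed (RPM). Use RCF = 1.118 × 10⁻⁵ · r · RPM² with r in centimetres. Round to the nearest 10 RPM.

≈ 2780 RPM

r = 32.4 / 2 = 16.2 cm
RCF = 1.118 × 10⁻⁵ × r × N²
1,400 = 1.118 × 10⁻⁵ × 16.2 × N²
N² = 1,400 / (18.1116 × 10⁻⁵) = 7,729,853
N ≈ √7,729,853 ≈ 2,780.3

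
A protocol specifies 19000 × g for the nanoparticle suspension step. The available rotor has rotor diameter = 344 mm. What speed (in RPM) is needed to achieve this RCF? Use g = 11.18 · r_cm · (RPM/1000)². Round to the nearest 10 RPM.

N ≈ 9940 RPM

r = 344 mm / 2 = 172 mm = 17.2 cm
RCF = 11.18 × r × (N/1000)²
19,000 = 11.18 × 17.2 × (N/1000)²
(N/1000)² = 19,000 / 192.296 = 98.80601
N = 1000 × √98.80601 ≈ 9,940.1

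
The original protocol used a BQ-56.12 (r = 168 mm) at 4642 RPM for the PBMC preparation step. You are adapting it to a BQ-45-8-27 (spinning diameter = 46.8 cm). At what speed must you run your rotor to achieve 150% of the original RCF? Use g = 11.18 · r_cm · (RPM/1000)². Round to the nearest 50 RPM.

≈ 4800 RPM

Original rotor: r = 168 mm = 16.8 cm
RCF = 11.18 × r × (N/1000)²
RCF_original = 11.18 × 16.8 × (4.642)² = 11.18 × 16.8 × 21.548164 ≈ 4,047.3 × g
Target RCF = 1.5 × 4,047.3 ≈ 6,071 × g
Your rotor: r = 46.8 / 2 = 23.4 cm
6,071 = 11.18 × 23.4 × (N/1000)²
(N/1000)² = 6,071 / 261.612 = 23.20612
N = 1000 × √23.20612 ≈ 4,817.3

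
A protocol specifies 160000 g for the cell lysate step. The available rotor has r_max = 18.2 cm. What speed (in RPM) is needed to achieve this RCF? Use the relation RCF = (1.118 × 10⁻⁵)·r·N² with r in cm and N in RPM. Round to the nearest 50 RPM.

28050 RPM

160,000 = 1.118 × 10⁻⁵ × 18.2 × N²
N² = 160,000 / (20.3476 × 10⁻⁵) = 786,333,523
N ≈ √786,333,523 ≈ 28,041.6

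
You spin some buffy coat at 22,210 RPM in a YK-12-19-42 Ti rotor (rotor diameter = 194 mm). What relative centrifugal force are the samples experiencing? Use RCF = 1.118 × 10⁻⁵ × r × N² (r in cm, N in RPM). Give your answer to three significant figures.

RCF ≈ 53500 ×g

r = 194 mm / 2 = 97 mm = 9.7 cm
RCF = 1.118 × 10⁻⁵ × 9.7 × (22210)² = 1.118 × 10⁻⁵ × 9.7 × 493,284,100 ≈ 53,494.7 × g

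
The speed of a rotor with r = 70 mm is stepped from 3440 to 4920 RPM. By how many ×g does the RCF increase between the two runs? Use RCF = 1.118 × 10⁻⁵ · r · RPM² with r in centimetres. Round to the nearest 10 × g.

r = 70 mm = 7.0 cm
RCF₁ = 1.118 × 10⁻⁵ × 7 × (3440)² = 1.118 × 10⁻⁵ × 7 × 11,833,600 ≈ 926.1 × g
RCF₂ = 1.118 × 10⁻⁵ × 7 × (4920)² = 1.118 × 10⁻⁵ × 7 × 24,206,400 ≈ 1,894.4 × g
Increase = 1,894.4 − 926.1 = 968.3

970 ×g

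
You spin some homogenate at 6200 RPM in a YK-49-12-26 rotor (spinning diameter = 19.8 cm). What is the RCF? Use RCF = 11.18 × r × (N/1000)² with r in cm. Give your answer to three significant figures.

r = 19.8 / 2 = 9.9 cm
RCF = 11.18 × r × (N/1000)²
RCF = 11.18 × 9.9 × (6.2)² = 11.18 × 9.9 × 38.44 ≈ 4,254.6 × g

4250 g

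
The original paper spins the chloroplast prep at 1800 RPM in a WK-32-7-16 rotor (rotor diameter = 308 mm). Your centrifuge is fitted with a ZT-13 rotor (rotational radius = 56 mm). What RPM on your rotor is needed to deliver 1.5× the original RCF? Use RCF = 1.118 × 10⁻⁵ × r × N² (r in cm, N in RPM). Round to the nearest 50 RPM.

3650 RPM

Original rotor: r = 308 mm / 2 = 154 mm = 15.4 cm
RCF_original = 1.118 × 10⁻⁵ × 15.4 × (1800)² = 1.118 × 10⁻⁵ × 15.4 × 3,240,000 ≈ 557.8 × g
Target RCF = 1.5 × 557.8 ≈ 836.7 × g
Your rotor: r = 56 mm = 5.6 cm
836.7 = 1.118 × 10⁻⁵ × 5.6 × N²
N² = 836.7 / (6.2608 × 10⁻⁵) = 13,364,107
N ≈ √13,364,107 ≈ 3,655.7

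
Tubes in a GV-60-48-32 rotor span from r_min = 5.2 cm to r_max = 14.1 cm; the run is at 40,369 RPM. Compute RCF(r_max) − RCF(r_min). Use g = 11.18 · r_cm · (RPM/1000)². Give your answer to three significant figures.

RCF_max = 11.18 × 14.1 × (40.369)² = 11.18 × 14.1 × 1,629.656161 ≈ 256,895.7 × g
RCF_min = 11.18 × 5.2 × (40.369)² = 11.18 × 5.2 × 1,629.656161 ≈ 94,741.7 × g
ΔRCF = 256,895.7 − 94,741.7 = 162,154

ΔRCF ≈ 162000 x g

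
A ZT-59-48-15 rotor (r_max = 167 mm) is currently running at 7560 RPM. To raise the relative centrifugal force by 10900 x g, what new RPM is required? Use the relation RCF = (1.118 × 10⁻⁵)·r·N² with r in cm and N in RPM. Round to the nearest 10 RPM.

N₂ ≈ 10750 RPM

r = 167 mm = 16.7 cm
Current RCF = 1.118 × 10⁻⁵ × 16.7 × (7560)² = 1.118 × 10⁻⁵ × 16.7 × 57,153,600 ≈ 10,670.9 × g
Target RCF = 10,670.9 + 10,900 = 21,570.9 × g
N² = 21,570.9 / (18.6706 × 10⁻⁵) = 115,534,048
N ≈ √115,534,048 ≈ 10,748.7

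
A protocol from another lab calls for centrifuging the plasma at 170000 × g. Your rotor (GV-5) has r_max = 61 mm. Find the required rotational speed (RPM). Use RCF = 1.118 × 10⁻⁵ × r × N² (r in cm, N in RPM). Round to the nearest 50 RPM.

49950 RPM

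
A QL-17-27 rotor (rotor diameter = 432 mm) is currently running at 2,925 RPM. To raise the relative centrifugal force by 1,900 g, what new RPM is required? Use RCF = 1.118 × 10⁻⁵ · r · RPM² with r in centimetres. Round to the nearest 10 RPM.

≈ 4050 RPM

r = 432 mm / 2 = 216 mm = 21.6 cm
Current RCF = 1.118 × 10⁻⁵ × 21.6 × (2925)² = 1.118 × 10⁻⁵ × 21.6 × 8,555,625 ≈ 2,066.1 × g
Target RCF = 2,066.1 + 1,900 = 3,966.1 × g
N² = 3,966.1 / (24.1488 × 10⁻⁵) = 16,423,590
N ≈ √16,423,590 ≈ 4,052.6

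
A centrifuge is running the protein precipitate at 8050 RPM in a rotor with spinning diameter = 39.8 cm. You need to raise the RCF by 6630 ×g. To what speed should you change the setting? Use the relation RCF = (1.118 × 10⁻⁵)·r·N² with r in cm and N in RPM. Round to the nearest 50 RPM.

r = 39.8 / 2 = 19.9 cm
Current RCF = 1.118 × 10⁻⁵ × 19.9 × (8050)² = 1.118 × 10⁻⁵ × 19.9 × 64,802,500 ≈ 14,417.4 × g
Target RCF = 14,417.4 + 6,630 = 21,047.4 × g
N² = 21,047.4 / (22.2482 × 10⁻⁵) = 94,602,709
N ≈ √94,602,709 ≈ 9,726.4

9750 RPM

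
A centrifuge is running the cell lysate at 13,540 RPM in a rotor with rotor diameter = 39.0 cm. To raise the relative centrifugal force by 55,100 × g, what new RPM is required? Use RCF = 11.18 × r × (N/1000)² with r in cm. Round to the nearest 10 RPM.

r = 39.0 / 2 = 19.5 cm
Current RCF = 11.18 × 19.5 × (13.54)² = 11.18 × 19.5 × 183.3316 ≈ 39,968.1 × g
Target RCF = 39,968.1 + 55,100 = 95,068.1 × g
(N/1000)² = 95,068.1 / 218.01 = 436.0722
N = 1000 × √436.0722 ≈ 20,882.3

20880 RPM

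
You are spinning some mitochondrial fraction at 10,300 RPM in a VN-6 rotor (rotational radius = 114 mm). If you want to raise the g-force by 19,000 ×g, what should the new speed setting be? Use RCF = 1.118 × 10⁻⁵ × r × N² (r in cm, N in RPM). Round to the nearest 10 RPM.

≈ 15970 RPM

r = 114 mm = 11.4 cm
Current RCF = 1.118 × 10⁻⁵ × 11.4 × (10300)² = 1.118 × 10⁻⁵ × 11.4 × 106,090,000 ≈ 13,521.4 × g
Target RCF = 13,521.4 + 19,000 = 32,521.4 × g
N² = 32,521.4 / (12.7452 × 10⁻⁵) = 255,165,866
N ≈ √255,165,866 ≈ 15,973.9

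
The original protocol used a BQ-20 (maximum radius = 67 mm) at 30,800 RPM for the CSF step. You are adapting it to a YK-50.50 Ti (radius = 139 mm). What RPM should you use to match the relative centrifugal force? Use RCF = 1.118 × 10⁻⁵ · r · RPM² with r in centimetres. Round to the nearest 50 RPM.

21400 RPM

Original rotor: r = 67 mm = 6.7 cm
RCF_original = 1.118 × 10⁻⁵ × 6.7 × (30800)² = 1.118 × 10⁻⁵ × 6.7 × 948,640,000 ≈ 71,058.8 × g
Your rotor: r = 139 mm = 13.9 cm
71,058.8 = 1.118 × 10⁻⁵ × 13.9 × N²
N² = 71,058.8 / (15.5402 × 10⁻⁵) = 457,257,950
N ≈ √457,257,950 ≈ 21,383.6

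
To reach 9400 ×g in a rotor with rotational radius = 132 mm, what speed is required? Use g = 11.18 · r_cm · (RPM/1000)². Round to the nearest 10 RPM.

r = 132 mm = 13.2 cm
9,400 = 11.18 × 13.2 × (N/1000)²
(N/1000)² = 9,400 / 147.576 = 63.69599
N = 1000 × √63.69599 ≈ 7,981.0

7980 RPM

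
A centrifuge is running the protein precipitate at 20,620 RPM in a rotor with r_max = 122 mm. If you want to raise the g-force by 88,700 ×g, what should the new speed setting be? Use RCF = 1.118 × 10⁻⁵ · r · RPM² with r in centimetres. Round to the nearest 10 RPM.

r = 122 mm = 12.2 cm
Current RCF = 1.118 × 10⁻⁵ × 12.2 × (20620)² = 1.118 × 10⁻⁵ × 12.2 × 425,184,400 ≈ 57,993.5 × g
Target RCF = 57,993.5 + 88,700 = 146,693.5 × g
N² = 146,693.5 / (13.6396 × 10⁻⁵) = 1,075,497,082
N ≈ √1,075,497,082 ≈ 32,794.8

≈ 32790 RPM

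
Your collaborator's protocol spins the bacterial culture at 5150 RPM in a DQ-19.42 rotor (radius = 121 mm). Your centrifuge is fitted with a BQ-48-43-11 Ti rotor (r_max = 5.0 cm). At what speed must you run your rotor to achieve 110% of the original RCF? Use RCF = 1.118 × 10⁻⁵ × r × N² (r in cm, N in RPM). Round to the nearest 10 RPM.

8400 RPM

Original rotor: r = 121 mm = 12.1 cm
RCF = 1.118 × 10⁻⁵ × r × N²
RCF_original = 1.118 × 10⁻⁵ × 12.1 × (5150)² = 1.118 × 10⁻⁵ × 12.1 × 26,522,500 ≈ 3,587.9 × g
Target RCF = 1.1 × 3,587.9 ≈ 3,946.7 × g
3,946.7 = 1.118 × 10⁻⁵ × 5 × N²
N² = 3,946.7 / (5.59 × 10⁻⁵) = 70,602,862
N ≈ √70,602,862 ≈ 8,402.6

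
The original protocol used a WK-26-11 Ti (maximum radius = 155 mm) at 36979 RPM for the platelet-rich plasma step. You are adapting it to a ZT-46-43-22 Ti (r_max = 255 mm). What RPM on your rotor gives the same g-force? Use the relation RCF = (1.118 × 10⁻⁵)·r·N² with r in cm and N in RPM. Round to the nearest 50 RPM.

Original rotor: r = 155 mm = 15.5 cm
RCF = 1.118 × 10⁻⁵ × r × N²
RCF_original = 1.118 × 10⁻⁵ × 15.5 × (36979)² = 1.118 × 10⁻⁵ × 15.5 × 1,367,446,441 ≈ 236,964.8 × g
Your rotor: r = 255 mm = 25.5 cm
236,964.8 = 1.118 × 10⁻⁵ × 25.5 × N²
N² = 236,964.8 / (28.509 × 10⁻⁵) = 831,192,957
N ≈ √831,192,957 ≈ 28,830.4

≈ 28850 RPM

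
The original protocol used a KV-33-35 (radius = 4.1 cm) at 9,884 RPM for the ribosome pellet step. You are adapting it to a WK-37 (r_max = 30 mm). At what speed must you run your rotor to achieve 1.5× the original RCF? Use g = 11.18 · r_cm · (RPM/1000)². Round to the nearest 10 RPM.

RCF = 11.18 × r × (N/1000)²
RCF_original = 11.18 × 4.1 × (9.884)² = 11.18 × 4.1 × 97.693456 ≈ 4,478.1 × g
Target RCF = 1.5 × 4,478.1 ≈ 6,717.2 × g
Your rotor: r = 30 mm = 3.0 cm
6,717.2 = 11.18 × 3 × (N/1000)²
(N/1000)² = 6,717.2 / 33.54 = 200.2743
N = 1000 × √200.2743 ≈ 14,151.8

≈ 14150 RPM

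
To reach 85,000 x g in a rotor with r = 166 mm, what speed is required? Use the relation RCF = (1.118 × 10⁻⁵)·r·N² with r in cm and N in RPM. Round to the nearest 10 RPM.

r = 166 mm = 16.6 cm
RCF = 1.118 × 10⁻⁵ × r × N²
85,000 = 1.118 × 10⁻⁵ × 16.6 × N²
N² = 85,000 / (18.5588 × 10⁻⁵) = 458,003,750
N ≈ √458,003,750 ≈ 21,401.0

N ≈ 21400 RPM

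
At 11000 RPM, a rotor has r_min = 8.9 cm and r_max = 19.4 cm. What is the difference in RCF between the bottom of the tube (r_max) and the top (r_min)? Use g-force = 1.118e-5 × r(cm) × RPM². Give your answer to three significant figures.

14200 ×g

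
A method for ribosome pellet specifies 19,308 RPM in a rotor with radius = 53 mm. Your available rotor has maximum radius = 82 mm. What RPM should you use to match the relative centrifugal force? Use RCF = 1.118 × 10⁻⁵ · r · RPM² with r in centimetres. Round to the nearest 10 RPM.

≈ 15520 RPM

Original rotor: r = 53 mm = 5.3 cm
RCF_original = 1.118 × 10⁻⁵ × 5.3 × (19308)² = 1.118 × 10⁻⁵ × 5.3 × 372,798,864 ≈ 22,089.8 × g
Your rotor: r = 82 mm = 8.2 cm
22,089.8 = 1.118 × 10⁻⁵ × 8.2 × N²
N² = 22,089.8 / (9.1676 × 10⁻⁵) = 240,955,103
N ≈ √240,955,103 ≈ 15,522.7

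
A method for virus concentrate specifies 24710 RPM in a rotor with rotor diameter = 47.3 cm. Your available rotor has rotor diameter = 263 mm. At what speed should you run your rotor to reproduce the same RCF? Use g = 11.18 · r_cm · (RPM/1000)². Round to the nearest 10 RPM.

33140 RPM

Original rotor: r = 47.3 / 2 = 23.65 cm
RCF = 11.18 × r × (N/1000)²
RCF_original = 11.18 × 23.65 × (24.71)² = 11.18 × 23.65 × 610.5841 ≈ 161,442.7 × g
Your rotor: r = 263 mm / 2 = 131.5 mm = 13.15 cm
161,442.7 = 11.18 × 13.15 × (N/1000)²
(N/1000)² = 161,442.7 / 147.017 = 1098.123
N = 1000 × √1098.123 ≈ 33,137.9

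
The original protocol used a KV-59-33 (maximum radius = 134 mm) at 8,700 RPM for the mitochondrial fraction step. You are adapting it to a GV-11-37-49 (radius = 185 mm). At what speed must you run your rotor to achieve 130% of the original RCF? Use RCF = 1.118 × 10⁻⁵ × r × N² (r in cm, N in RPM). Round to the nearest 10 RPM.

≈ 8440 RPM

Original rotor: r = 134 mm = 13.4 cm
RCF_original = 1.118 × 10⁻⁵ × 13.4 × (8700)² = 1.118 × 10⁻⁵ × 13.4 × 75,690,000 ≈ 11,339.3 × g
Target RCF = 1.3 × 11,339.3 ≈ 14,741.1 × g
Your rotor: r = 185 mm = 18.5 cm
14,741.1 = 1.118 × 10⁻⁵ × 18.5 × N²
N² = 14,741.1 / (20.683 × 10⁻⁵) = 71,271,576
N ≈ √71,271,576 ≈ 8,442.2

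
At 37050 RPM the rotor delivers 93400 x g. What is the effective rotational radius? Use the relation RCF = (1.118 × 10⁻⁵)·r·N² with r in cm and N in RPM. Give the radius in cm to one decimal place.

6.1 cm

93400 = 1.118 × 10⁻⁵ × r × (37050)²
r = 93400 / (1.118 × 10⁻⁵ × 1,372,702,500) = 93400 / 15346.81 ≈ 6.086 cm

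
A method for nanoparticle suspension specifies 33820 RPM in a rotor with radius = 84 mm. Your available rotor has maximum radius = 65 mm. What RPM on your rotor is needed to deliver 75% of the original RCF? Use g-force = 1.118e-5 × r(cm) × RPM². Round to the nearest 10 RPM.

33300 RPM

Original rotor: r = 84 mm = 8.4 cm
RCF_original = 1.118 × 10⁻⁵ × 8.4 × (33820)² = 1.118 × 10⁻⁵ × 8.4 × 1,143,792,400 ≈ 107,415.8 × g
Target RCF = 0.75 × 107,415.8 ≈ 80,561.9 × g
Your rotor: r = 65 mm = 6.5 cm
80,561.9 = 1.118 × 10⁻⁵ × 6.5 × N²
N² = 80,561.9 / (7.267 × 10⁻⁵) = 1,108,599,147
N ≈ √1,108,599,147 ≈ 33,295.6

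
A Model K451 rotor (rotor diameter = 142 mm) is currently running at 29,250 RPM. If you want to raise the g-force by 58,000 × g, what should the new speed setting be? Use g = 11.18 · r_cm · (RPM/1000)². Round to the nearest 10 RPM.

39830 RPM

r = 142 mm / 2 = 71 mm = 7.1 cm
Current RCF = 11.18 × 7.1 × (29.25)² = 11.18 × 7.1 × 855.5625 ≈ 67,912.8 × g
Target RCF = 67,912.8 + 58,000 = 125,912.8 × g
(N/1000)² = 125,912.8 / 79.378 = 1586.243
N = 1000 × √1586.243 ≈ 39,827.7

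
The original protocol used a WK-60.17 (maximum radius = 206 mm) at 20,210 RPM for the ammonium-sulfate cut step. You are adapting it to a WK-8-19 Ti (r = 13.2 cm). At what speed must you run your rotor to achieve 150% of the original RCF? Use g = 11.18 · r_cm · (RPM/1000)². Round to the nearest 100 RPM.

Original rotor: r = 206 mm = 20.6 cm
RCF_original = 11.18 × 20.6 × (20.21)² = 11.18 × 20.6 × 408.4441 ≈ 94,067.9 × g
Target RCF = 1.5 × 94,067.9 ≈ 141,101.8 × g
141,101.8 = 11.18 × 13.2 × (N/1000)²
(N/1000)² = 141,101.8 / 147.576 = 956.1297
N = 1000 × √956.1297 ≈ 30,921.3

≈ 30900 RPM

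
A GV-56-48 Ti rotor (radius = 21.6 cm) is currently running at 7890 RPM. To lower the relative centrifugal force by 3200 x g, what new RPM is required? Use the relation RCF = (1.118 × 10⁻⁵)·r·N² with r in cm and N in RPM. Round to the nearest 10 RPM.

Current RCF = 1.118 × 10⁻⁵ × 21.6 × (7890)² = 1.118 × 10⁻⁵ × 21.6 × 62,252,100 ≈ 15,033.1 × g
Target RCF = 15,033.1 − 3,200 = 11,833.1 × g
N² = 11,833.1 / (24.1488 × 10⁻⁵) = 49,000,779
N ≈ √49,000,779 ≈ 7,000.1

≈ 7000 RPM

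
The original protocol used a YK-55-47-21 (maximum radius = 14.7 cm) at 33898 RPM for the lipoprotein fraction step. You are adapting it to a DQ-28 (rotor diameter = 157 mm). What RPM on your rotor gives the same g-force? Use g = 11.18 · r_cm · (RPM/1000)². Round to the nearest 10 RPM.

≈ 46390 RPM

RCF_original = 11.18 × 14.7 × (33.898)² = 11.18 × 14.7 × 1,149.074404 ≈ 188,845.8 × g
Your rotor: r = 157 mm / 2 = 78.5 mm = 7.85 cm
188,845.8 = 11.18 × 7.85 × (N/1000)²
(N/1000)² = 188,845.8 / 87.763 = 2151.77
N = 1000 × √2151.77 ≈ 46,387.2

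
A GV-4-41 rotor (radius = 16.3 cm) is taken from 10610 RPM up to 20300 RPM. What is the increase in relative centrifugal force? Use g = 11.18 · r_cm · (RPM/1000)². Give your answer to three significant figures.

RCF₁ = 11.18 × 16.3 × (10.61)² = 11.18 × 16.3 × 112.5721 ≈ 20,514.5 × g
RCF₂ = 11.18 × 16.3 × (20.3)² = 11.18 × 16.3 × 412.09 ≈ 75,096.8 × g
Increase = 75,096.8 − 20,514.5 = 54,582.3

54600 g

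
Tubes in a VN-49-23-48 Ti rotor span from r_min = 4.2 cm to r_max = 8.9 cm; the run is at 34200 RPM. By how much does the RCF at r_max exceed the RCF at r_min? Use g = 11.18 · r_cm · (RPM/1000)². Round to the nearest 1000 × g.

61000 x g

ΔRCF = 11.18 × (r_max − r_min) × (N/1000)² = 11.18 × 4.7 × 1,169.64 ≈ 61,459.9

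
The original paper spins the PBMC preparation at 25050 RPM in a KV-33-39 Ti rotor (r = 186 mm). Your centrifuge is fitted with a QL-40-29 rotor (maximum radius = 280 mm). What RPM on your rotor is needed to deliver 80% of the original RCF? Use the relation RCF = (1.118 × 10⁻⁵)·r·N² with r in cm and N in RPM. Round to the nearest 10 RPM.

18260 RPM

Original rotor: r = 186 mm = 18.6 cm
RCF_original = 1.118 × 10⁻⁵ × 18.6 × (25050)² = 1.118 × 10⁻⁵ × 18.6 × 627,502,500 ≈ 130,487.9 × g
Target RCF = 0.8 × 130,487.9 ≈ 104,390.3 × g
Your rotor: r = 280 mm = 28.0 cm
104,390.3 = 1.118 × 10⁻⁵ × 28 × N²
N² = 104,390.3 / (31.304 × 10⁻⁵) = 333,472,719
N ≈ √333,472,719 ≈ 18,261.2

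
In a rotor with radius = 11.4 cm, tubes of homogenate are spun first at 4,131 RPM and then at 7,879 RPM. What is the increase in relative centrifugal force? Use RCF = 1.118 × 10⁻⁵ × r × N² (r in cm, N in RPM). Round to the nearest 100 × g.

5700 g

RCF₁ = 1.118 × 10⁻⁵ × 11.4 × (4131)² = 1.118 × 10⁻⁵ × 11.4 × 17,065,161 ≈ 2,175 × g
RCF₂ = 1.118 × 10⁻⁵ × 11.4 × (7879)² = 1.118 × 10⁻⁵ × 11.4 × 62,078,641 ≈ 7,912 × g
Increase = 7,912 − 2,175 = 5,737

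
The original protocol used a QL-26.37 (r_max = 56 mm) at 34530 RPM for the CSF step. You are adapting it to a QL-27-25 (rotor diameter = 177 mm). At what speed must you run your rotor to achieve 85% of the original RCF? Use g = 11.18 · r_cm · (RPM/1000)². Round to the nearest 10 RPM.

25320 RPM

Original rotor: r = 56 mm = 5.6 cm
RCF_original = 11.18 × 5.6 × (34.53)² = 11.18 × 5.6 × 1,192.3209 ≈ 74,648.8 × g
Target RCF = 0.85 × 74,648.8 ≈ 63,451.5 × g
Your rotor: r = 177 mm / 2 = 88.5 mm = 8.85 cm
63,451.5 = 11.18 × 8.85 × (N/1000)²
(N/1000)² = 63,451.5 / 98.943 = 641.2935
N = 1000 × √641.2935 ≈ 25,323.8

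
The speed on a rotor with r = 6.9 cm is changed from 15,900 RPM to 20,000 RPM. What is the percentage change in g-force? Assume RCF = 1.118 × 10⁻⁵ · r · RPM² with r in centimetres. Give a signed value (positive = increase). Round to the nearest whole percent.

RCF ∝ N², so the ratio is (20000/15900)² = (1.257862)² = 1.5822.
Change = 1.5822 − 1 = +0.5822 → +58.2%.

+58%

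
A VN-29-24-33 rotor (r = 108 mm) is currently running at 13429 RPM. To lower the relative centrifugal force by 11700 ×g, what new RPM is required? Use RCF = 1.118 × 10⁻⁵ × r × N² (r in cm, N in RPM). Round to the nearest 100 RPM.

≈ 9100 RPM

r = 108 mm = 10.8 cm
Current RCF = 1.118 × 10⁻⁵ × 10.8 × (13429)² = 1.118 × 10⁻⁵ × 10.8 × 180,338,041 ≈ 21,774.7 × g
Target RCF = 21,774.7 − 11,700 = 10,074.7 × g
N² = 10,074.7 / (12.0744 × 10⁻⁵) = 83,438,515
N ≈ √83,438,515 ≈ 9,134.5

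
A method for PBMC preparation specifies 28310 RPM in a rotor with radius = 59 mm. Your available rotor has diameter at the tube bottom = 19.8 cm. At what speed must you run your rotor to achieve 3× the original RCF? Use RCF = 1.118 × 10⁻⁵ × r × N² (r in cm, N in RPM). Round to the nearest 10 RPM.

≈ 37850 RPM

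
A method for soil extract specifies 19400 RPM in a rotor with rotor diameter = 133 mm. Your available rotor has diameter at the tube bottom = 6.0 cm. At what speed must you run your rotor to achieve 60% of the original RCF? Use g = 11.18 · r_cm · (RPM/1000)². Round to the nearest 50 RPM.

≈ 22350 RPM

Original rotor: r = 133 mm / 2 = 66.5 mm = 6.65 cm
RCF = 11.18 × r × (N/1000)²
RCF_original = 11.18 × 6.65 × (19.4)² = 11.18 × 6.65 × 376.36 ≈ 27,981.2 × g
Target RCF = 0.6 × 27,981.2 ≈ 16,788.7 × g
Your rotor: r = 6.0 / 2 = 3 cm
16,788.7 = 11.18 × 3 × (N/1000)²
(N/1000)² = 16,788.7 / 33.54 = 500.5575
N = 1000 × √500.5575 ≈ 22,373.1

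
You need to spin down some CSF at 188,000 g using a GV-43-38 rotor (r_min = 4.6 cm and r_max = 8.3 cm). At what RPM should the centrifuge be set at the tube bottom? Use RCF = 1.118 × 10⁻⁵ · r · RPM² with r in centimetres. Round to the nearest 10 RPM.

45010 RPM

Use r_max = 8.3 cm.
188,000 = 1.118 × 10⁻⁵ × 8.3 × N²
N² = 188,000 / (9.2794 × 10⁻⁵) = 2,025,993,060
N ≈ √2,025,993,060 ≈ 45,011.0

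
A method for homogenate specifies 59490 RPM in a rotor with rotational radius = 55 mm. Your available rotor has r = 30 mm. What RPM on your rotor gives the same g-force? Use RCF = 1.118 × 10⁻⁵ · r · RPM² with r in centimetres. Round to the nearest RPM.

80550 RPM

Original rotor: r = 55 mm = 5.5 cm
RCF = 1.118 × 10⁻⁵ × r × N²
RCF_original = 1.118 × 10⁻⁵ × 5.5 × (59490)² = 1.118 × 10⁻⁵ × 5.5 × 3,539,060,100 ≈ 217,616.8 × g
Your rotor: r = 30 mm = 3.0 cm
217,616.8 = 1.118 × 10⁻⁵ × 3 × N²
N² = 217,616.8 / (3.354 × 10⁻⁵) = 6,488,276,685
N ≈ √6,488,276,685 ≈ 80,549.8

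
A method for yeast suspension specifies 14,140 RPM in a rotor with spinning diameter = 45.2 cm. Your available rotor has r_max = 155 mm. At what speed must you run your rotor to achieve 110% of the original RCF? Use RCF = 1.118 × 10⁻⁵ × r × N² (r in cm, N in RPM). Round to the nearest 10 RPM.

17910 RPM

Original rotor: r = 45.2 / 2 = 22.6 cm
RCF = 1.118 × 10⁻⁵ × r × N²
RCF_original = 1.118 × 10⁻⁵ × 22.6 × (14140)² = 1.118 × 10⁻⁵ × 22.6 × 199,939,600 ≈ 50,518.3 × g
Target RCF = 1.1 × 50,518.3 ≈ 55,570.1 × g
Your rotor: r = 155 mm = 15.5 cm
55,570.1 = 1.118 × 10⁻⁵ × 15.5 × N²
N² = 55,570.1 / (17.329 × 10⁻⁵) = 320,676,900
N ≈ √320,676,900 ≈ 17,907.5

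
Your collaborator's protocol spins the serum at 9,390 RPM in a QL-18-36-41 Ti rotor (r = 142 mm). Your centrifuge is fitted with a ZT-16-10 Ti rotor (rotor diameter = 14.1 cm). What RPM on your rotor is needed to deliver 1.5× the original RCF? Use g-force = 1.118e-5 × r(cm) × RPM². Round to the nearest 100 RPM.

16300 RPM

Original rotor: r = 142 mm = 14.2 cm
RCF_original = 1.118 × 10⁻⁵ × 14.2 × (9390)² = 1.118 × 10⁻⁵ × 14.2 × 88,172,100 ≈ 13,997.8 × g
Target RCF = 1.5 × 13,997.8 ≈ 20,996.7 × g
Your rotor: r = 14.1 / 2 = 7.05 cm
20,996.7 = 1.118 × 10⁻⁵ × 7.05 × N²
N² = 20,996.7 / (7.8819 × 10⁻⁵) = 266,391,352
N ≈ √266,391,352 ≈ 16,321.5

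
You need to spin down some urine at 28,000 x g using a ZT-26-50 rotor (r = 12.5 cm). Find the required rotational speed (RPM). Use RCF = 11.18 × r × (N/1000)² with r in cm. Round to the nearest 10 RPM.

28,000 = 11.18 × 12.5 × (N/1000)²
(N/1000)² = 28,000 / 139.75 = 200.3578
N = 1000 × √200.3578 ≈ 14,154.8

14150 RPM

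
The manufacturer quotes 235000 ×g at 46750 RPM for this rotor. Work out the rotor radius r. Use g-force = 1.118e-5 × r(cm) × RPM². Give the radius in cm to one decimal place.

9.6 cm

235000 = 1.118 × 10⁻⁵ × r × (46750)²
r = 235000 / (1.118 × 10⁻⁵ × 2,185,562,500) = 235000 / 24434.59 ≈ 9.618 cm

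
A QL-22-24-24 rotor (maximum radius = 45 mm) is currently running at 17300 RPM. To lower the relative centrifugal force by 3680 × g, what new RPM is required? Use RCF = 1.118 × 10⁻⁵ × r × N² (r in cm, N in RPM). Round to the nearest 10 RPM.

≈ 15040 RPM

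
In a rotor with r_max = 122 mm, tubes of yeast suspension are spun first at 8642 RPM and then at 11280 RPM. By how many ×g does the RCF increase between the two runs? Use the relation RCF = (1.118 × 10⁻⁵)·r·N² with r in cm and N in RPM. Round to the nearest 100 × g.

r = 122 mm = 12.2 cm
RCF₁ = 1.118 × 10⁻⁵ × 12.2 × (8642)² = 1.118 × 10⁻⁵ × 12.2 × 74,684,164 ≈ 10,186.6 × g
RCF₂ = 1.118 × 10⁻⁵ × 12.2 × (11280)² = 1.118 × 10⁻⁵ × 12.2 × 127,238,400 ≈ 17,354.8 × g
Increase = 17,354.8 − 10,186.6 = 7,168.2

≈ 7200 ×g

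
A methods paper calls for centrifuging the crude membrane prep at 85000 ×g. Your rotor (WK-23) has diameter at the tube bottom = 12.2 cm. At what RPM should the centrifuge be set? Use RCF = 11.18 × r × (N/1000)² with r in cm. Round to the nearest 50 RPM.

r = 12.2 / 2 = 6.1 cm
85,000 = 11.18 × 6.1 × (N/1000)²
(N/1000)² = 85,000 / 68.198 = 1246.371
N = 1000 × √1246.371 ≈ 35,304.0

≈ 35300 RPM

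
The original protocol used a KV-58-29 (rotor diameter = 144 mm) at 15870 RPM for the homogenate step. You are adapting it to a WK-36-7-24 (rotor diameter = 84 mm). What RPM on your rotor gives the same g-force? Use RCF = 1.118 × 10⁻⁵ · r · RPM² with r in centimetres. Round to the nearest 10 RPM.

≈ 20780 RPM

Original rotor: r = 144 mm / 2 = 72 mm = 7.2 cm
RCF = 1.118 × 10⁻⁵ × r × N²
RCF_original = 1.118 × 10⁻⁵ × 7.2 × (15870)² = 1.118 × 10⁻⁵ × 7.2 × 251,856,900 ≈ 20,273.5 × g
Your rotor: r = 84 mm / 2 = 42 mm = 4.2 cm
20,273.5 = 1.118 × 10⁻⁵ × 4.2 × N²
N² = 20,273.5 / (4.6956 × 10⁻⁵) = 431,755,260
N ≈ √431,755,260 ≈ 20,778.7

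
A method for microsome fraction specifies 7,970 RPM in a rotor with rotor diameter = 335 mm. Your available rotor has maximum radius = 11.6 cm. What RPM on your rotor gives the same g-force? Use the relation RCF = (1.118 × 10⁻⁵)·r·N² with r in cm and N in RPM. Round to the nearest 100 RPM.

≈ 9600 RPM

Original rotor: r = 335 mm / 2 = 167.5 mm = 16.75 cm
RCF_original = 1.118 × 10⁻⁵ × 16.75 × (7970)² = 1.118 × 10⁻⁵ × 16.75 × 63,520,900 ≈ 11,895.2 × g
11,895.2 = 1.118 × 10⁻⁵ × 11.6 × N²
N² = 11,895.2 / (12.9688 × 10⁻⁵) = 91,721,670
N ≈ √91,721,670 ≈ 9,577.1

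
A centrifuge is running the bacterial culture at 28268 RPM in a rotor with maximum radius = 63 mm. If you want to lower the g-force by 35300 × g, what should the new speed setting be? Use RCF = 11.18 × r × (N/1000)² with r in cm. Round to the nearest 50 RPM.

N₂ ≈ 17250 RPM

r = 63 mm = 6.3 cm
Current RCF = 11.18 × 6.3 × (28.268)² = 11.18 × 6.3 × 799.079824 ≈ 56,282.4 × g
Target RCF = 56,282.4 − 35,300 = 20,982.4 × g
(N/1000)² = 20,982.4 / 70.434 = 297.9016
N = 1000 × √297.9016 ≈ 17,259.8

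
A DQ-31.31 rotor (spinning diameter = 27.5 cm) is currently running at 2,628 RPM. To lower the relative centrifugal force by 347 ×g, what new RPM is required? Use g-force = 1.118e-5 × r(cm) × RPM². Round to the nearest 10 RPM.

r = 27.5 / 2 = 13.75 cm
Current RCF = 1.118 × 10⁻⁵ × 13.75 × (2628)² = 1.118 × 10⁻⁵ × 13.75 × 6,906,384 ≈ 1,061.7 × g
Target RCF = 1,061.7 − 347 = 714.7 × g
N² = 714.7 / (15.3725 × 10⁻⁵) = 4,649,211
N ≈ √4,649,211 ≈ 2,156.2

≈ 2160 RPM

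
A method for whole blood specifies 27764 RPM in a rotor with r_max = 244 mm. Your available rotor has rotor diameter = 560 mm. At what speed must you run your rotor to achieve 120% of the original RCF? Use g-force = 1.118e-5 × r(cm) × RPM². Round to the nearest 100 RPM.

28400 RPM

Original rotor: r = 244 mm = 24.4 cm
RCF = 1.118 × 10⁻⁵ × r × N²
RCF_original = 1.118 × 10⁻⁵ × 24.4 × (27764)² = 1.118 × 10⁻⁵ × 24.4 × 770,839,696 ≈ 210,278.9 × g
Target RCF = 1.2 × 210,278.9 ≈ 252,334.7 × g
Your rotor: r = 560 mm / 2 = 280 mm = 28 cm
252,334.7 = 1.118 × 10⁻⁵ × 28 × N²
N² = 252,334.7 / (31.304 × 10⁻⁵) = 806,078,137
N ≈ √806,078,137 ≈ 28,391.5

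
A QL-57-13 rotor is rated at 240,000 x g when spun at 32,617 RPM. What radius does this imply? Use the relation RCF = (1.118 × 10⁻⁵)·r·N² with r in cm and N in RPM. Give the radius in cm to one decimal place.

RCF = 1.118 × 10⁻⁵ × r × N²
240000 = 1.118 × 10⁻⁵ × r × (32617)²
r = 240000 / (1.118 × 10⁻⁵ × 1,063,868,689) = 240000 / 11894.05 ≈ 20.178 cm

≈ 20.2 cm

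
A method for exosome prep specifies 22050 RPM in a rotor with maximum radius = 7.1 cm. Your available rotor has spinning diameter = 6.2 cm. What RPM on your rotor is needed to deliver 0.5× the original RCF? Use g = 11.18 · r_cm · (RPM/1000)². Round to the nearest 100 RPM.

23600 RPM

RCF_original = 11.18 × 7.1 × (22.05)² = 11.18 × 7.1 × 486.2025 ≈ 38,593.8 × g
Target RCF = 0.5 × 38,593.8 ≈ 19,296.9 × g
Your rotor: r = 6.2 / 2 = 3.1 cm
19,296.9 = 11.18 × 3.1 × (N/1000)²
(N/1000)² = 19,296.9 / 34.658 = 556.7805
N = 1000 × √556.7805 ≈ 23,596.2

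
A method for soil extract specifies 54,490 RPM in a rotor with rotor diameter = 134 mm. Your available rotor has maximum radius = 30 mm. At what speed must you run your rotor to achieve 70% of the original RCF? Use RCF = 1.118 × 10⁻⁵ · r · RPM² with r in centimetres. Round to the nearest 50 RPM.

≈ 68150 RPM

Original rotor: r = 134 mm / 2 = 67 mm = 6.7 cm
RCF = 1.118 × 10⁻⁵ × r × N²
RCF_original = 1.118 × 10⁻⁵ × 6.7 × (54490)² = 1.118 × 10⁻⁵ × 6.7 × 2,969,160,100 ≈ 222,407.9 × g
Target RCF = 0.7 × 222,407.9 ≈ 155,685.5 × g
Your rotor: r = 30 mm = 3.0 cm
155,685.5 = 1.118 × 10⁻⁵ × 3 × N²
N² = 155,685.5 / (3.354 × 10⁻⁵) = 4,641,785,927
N ≈ √4,641,785,927 ≈ 68,130.7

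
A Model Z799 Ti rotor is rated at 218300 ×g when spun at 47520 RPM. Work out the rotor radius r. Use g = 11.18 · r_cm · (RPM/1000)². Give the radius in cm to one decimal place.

218300 = 11.18 × r × (47.52)²
r = 218300 / (11.18 × 2258.1504) = 218300 / 25246.12 ≈ 8.647 cm

8.6 cm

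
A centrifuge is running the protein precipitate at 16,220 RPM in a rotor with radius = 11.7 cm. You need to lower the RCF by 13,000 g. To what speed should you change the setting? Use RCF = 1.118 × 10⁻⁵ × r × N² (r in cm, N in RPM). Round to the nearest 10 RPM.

Current RCF = 1.118 × 10⁻⁵ × 11.7 × (16220)² = 1.118 × 10⁻⁵ × 11.7 × 263,088,400 ≈ 34,413.5 × g
Target RCF = 34,413.5 − 13,000 = 21,413.5 × g
N² = 21,413.5 / (13.0806 × 10⁻⁵) = 163,704,264
N ≈ √163,704,264 ≈ 12,794.7

N₂ ≈ 12790 RPM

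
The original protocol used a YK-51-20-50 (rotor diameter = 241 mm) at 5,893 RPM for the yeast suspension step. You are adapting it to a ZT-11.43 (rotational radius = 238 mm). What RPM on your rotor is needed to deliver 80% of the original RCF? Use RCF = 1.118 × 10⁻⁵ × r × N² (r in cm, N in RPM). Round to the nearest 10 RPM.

≈ 3750 RPM

Original rotor: r = 241 mm / 2 = 120.5 mm = 12.05 cm
RCF_original = 1.118 × 10⁻⁵ × 12.05 × (5893)² = 1.118 × 10⁻⁵ × 12.05 × 34,727,449 ≈ 4,678.4 × g
Target RCF = 0.8 × 4,678.4 ≈ 3,742.7 × g
Your rotor: r = 238 mm = 23.8 cm
3,742.7 = 1.118 × 10⁻⁵ × 23.8 × N²
N² = 3,742.7 / (26.6084 × 10⁻⁵) = 14,065,859
N ≈ √14,065,859 ≈ 3,750.4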